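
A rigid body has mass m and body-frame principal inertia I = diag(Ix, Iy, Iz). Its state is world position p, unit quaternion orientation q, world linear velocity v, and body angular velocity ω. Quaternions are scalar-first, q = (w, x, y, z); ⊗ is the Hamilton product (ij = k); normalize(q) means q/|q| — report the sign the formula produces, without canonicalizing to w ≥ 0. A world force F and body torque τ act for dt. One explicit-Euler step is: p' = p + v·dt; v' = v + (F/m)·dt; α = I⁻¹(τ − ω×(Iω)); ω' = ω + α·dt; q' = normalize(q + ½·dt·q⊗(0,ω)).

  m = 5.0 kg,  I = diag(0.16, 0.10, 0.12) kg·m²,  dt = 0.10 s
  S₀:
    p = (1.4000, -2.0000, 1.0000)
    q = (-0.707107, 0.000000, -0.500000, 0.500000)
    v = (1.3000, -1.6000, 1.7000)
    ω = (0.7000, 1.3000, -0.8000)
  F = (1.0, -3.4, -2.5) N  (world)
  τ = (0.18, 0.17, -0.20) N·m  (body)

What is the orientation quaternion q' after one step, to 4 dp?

q' = (-0.6523, -0.0371, -0.5266, 0.5439)

Hamilton product q⊗(0,ω) = (1.0500000, -0.7449749, -0.5692391, 0.9156856)
updated quaternion q' = (-0.6523, -0.0371, -0.5266, 0.5439)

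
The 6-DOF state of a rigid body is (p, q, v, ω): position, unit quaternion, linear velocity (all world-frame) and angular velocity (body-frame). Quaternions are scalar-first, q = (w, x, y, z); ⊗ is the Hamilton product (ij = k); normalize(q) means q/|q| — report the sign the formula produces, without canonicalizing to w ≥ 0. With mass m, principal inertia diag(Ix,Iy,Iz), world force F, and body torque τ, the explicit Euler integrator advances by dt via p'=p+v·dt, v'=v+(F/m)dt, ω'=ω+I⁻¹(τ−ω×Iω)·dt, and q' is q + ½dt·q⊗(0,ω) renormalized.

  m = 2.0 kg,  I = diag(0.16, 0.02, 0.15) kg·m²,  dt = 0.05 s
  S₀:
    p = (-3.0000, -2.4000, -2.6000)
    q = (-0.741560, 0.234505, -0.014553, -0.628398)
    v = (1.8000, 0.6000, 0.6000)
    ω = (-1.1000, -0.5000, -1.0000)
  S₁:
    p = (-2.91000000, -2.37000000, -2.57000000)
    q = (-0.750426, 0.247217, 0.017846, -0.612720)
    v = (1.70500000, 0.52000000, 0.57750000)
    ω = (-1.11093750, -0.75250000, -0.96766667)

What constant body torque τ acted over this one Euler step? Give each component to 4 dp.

τ = (0.0300, -0.0900, 0.0200)

rate change Δω = (-0.01093750, -0.25250000, 0.03233333)
ω₀×(Iω₀) = (0.0650, 0.0110, -0.0770)
τ = I·(Δω/dt) + ω₀×(Iω₀) = (0.0300, -0.0900, 0.0200)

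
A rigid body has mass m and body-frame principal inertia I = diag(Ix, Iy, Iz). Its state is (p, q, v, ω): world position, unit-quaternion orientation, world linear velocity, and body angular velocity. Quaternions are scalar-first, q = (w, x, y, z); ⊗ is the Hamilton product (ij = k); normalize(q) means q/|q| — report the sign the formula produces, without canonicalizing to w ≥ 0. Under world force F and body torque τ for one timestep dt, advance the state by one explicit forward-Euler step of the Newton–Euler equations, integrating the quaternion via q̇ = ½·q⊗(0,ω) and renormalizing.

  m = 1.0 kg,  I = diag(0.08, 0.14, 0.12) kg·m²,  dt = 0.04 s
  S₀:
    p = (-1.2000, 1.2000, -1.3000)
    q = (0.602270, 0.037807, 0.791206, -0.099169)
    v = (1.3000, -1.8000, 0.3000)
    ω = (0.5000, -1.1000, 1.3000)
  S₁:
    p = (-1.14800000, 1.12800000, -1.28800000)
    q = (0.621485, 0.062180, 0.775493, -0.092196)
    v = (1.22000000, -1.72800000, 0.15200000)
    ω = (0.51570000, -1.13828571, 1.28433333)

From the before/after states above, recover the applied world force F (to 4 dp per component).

F = (-2.0000, 1.8000, -3.7000)

Δv = v₁−v₀ = (-0.08000000, 0.07200000, -0.14800000)
applied force F = (-2.0000, 1.8000, -3.7000)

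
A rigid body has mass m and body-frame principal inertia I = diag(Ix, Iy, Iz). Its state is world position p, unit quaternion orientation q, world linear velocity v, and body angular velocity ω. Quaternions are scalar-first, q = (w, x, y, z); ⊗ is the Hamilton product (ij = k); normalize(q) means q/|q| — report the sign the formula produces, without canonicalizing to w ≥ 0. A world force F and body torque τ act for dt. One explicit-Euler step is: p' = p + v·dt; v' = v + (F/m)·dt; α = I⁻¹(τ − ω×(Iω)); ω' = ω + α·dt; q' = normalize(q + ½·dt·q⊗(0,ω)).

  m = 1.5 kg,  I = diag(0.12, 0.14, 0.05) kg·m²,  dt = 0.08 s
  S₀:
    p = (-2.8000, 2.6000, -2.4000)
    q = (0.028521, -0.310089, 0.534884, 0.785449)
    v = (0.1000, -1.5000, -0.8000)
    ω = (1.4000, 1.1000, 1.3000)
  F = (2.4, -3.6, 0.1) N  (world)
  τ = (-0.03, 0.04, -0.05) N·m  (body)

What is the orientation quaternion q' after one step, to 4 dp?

q' = (-0.0184, -0.3140, 0.5939, 0.7405)

Hamilton product q⊗(0,ω) = (-1.1753315, -0.1287153, 1.5341174, -1.0528582)
q' = normalize(q + ½dt·q⊗(0,ω)) = (-0.0184, -0.3140, 0.5939, 0.7405)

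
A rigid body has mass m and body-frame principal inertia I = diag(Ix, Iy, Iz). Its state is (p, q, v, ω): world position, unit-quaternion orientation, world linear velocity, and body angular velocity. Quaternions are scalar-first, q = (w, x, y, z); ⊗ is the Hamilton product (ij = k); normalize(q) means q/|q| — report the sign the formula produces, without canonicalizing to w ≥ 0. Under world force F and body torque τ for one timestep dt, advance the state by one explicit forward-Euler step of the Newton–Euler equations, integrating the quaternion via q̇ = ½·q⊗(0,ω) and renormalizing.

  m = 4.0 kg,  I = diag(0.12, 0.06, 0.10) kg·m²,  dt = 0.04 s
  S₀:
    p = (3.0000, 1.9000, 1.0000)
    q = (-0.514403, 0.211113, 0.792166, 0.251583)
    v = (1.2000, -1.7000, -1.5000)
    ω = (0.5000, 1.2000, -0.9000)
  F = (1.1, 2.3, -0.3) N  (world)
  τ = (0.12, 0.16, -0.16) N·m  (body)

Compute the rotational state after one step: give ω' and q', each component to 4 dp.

(τ − ω×Iω)/I = (1.3600, 2.8167, -1.2400)
ω' = ω + α·dt = (0.5544, 1.3127, -0.9496)
2q̇ = q⊗(0,ω) = (-0.8297310, -1.2720505, -0.3014904, 0.3202153)
q' = normalize(q + ½dt·q⊗(0,ω)) = (-0.5307, 0.1856, 0.7857, 0.2579)

ω' = (0.5544, 1.3127, -0.9496)
q' = (-0.5307, 0.1856, 0.7857, 0.2579)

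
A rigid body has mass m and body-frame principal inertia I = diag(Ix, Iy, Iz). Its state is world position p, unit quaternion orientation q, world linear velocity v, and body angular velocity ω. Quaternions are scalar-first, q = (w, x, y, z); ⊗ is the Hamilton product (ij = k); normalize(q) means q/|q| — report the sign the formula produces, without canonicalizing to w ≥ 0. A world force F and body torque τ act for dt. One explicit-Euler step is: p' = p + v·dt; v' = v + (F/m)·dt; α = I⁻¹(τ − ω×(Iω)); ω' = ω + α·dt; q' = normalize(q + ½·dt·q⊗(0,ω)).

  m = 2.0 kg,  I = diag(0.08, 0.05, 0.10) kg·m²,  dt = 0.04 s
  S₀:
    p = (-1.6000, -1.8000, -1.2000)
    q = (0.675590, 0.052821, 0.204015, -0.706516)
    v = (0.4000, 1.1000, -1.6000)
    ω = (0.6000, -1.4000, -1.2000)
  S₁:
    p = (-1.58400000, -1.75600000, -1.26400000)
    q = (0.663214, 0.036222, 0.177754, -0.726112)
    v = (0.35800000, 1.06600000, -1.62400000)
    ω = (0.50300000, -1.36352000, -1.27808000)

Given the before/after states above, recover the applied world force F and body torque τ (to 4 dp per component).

Δv = v₁−v₀ = (-0.04200000, -0.03400000, -0.02400000)
applied force F = (-2.1000, -1.7000, -1.2000)
Δω = ω₁−ω₀ = (-0.09700000, 0.03648000, -0.07808000)
precession coupling = (0.0840, 0.0144, 0.0252)
I·α + gyro = (-0.1100, 0.0600, -0.1700)

F = (-2.1000, -1.7000, -1.2000)
τ = (-0.1100, 0.0600, -0.1700)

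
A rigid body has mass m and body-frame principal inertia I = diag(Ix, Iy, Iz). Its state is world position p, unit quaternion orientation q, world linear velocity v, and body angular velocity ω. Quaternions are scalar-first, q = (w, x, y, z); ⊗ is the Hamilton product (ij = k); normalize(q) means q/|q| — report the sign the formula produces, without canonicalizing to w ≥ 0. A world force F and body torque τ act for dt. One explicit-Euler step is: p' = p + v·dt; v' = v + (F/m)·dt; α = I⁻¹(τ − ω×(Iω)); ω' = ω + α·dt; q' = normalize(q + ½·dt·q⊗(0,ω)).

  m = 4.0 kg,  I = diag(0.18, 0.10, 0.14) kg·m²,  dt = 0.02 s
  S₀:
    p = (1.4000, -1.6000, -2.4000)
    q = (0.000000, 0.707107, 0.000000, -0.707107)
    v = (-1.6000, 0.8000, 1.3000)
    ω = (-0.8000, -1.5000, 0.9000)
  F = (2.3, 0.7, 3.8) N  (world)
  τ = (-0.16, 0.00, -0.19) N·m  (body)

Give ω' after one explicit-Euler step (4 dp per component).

ω' = (-0.8118, -1.4942, 0.8866)

(τ − ω×Iω)/I = (-0.5889, 0.2880, -0.6714)
new body rate ω' = (-0.8118, -1.4942, 0.8866)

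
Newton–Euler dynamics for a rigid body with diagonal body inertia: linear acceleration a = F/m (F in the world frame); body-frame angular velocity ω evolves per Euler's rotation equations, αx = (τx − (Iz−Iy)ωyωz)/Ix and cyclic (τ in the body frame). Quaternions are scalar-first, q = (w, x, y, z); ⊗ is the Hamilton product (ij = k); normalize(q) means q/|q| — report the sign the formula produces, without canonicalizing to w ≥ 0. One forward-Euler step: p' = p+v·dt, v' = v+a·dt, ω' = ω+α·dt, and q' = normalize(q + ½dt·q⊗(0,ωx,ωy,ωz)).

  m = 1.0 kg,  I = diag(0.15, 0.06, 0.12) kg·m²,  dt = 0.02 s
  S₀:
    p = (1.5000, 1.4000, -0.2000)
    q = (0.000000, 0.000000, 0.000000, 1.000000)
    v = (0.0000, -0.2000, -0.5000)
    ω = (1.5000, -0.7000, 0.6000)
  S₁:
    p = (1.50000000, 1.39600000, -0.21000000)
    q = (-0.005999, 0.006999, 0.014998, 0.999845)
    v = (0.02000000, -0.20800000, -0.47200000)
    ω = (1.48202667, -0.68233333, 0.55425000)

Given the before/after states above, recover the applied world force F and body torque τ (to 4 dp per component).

F = (1.0000, -0.4000, 1.4000)
τ = (-0.1600, 0.0800, -0.1800)

rate change Δω = (-0.01797333, 0.01766667, -0.04575000)
precession coupling = (-0.0252, 0.0270, 0.0945)
τ = I·(Δω/dt) + ω₀×(Iω₀) = (-0.1600, 0.0800, -0.1800)
velocity change Δv = (0.02000000, -0.00800000, 0.02800000)
F = m·Δv/dt = (1.0000, -0.4000, 1.4000)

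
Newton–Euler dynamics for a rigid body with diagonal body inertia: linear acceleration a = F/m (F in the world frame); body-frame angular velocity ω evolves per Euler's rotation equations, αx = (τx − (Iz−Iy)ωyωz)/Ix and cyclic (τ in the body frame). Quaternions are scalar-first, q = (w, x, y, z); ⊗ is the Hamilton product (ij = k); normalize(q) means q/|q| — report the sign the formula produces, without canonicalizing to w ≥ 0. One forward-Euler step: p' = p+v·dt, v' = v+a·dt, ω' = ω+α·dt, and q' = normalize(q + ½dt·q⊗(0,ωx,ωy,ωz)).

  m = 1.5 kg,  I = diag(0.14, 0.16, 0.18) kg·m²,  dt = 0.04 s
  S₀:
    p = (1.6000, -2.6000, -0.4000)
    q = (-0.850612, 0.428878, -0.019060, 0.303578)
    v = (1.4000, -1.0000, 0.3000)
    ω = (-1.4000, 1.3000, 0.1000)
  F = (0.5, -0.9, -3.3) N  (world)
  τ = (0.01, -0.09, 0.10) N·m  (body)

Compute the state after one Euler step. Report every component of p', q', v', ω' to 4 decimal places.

p' = (1.6560, -2.6400, -0.3880)
q' = (-0.8381, 0.4444, -0.0505, 0.3123)
v' = (1.4133, -1.0240, 0.2120)
ω' = (-1.3979, 1.2761, 0.1303)

precession coupling ω×(Iω) = (0.0026, 0.0056, -0.0364)
α = I⁻¹(τ − ω×Iω) = (0.0529, -0.5975, 0.7578)
ω' = ω + α·dt = (-1.3979, 1.2761, 0.1303)
q⊗(0,ω) = (0.5948494, 0.7942994, -1.5736926, 0.4457962)
q' = normalize(q + ½dt·q⊗(0,ω)) = (-0.8381, 0.4444, -0.0505, 0.3123)
a = F/m = (0.3333, -0.6000, -2.2000)
new position p' = (1.6560, -2.6400, -0.3880)
v + (F/m)dt = (1.4133, -1.0240, 0.2120)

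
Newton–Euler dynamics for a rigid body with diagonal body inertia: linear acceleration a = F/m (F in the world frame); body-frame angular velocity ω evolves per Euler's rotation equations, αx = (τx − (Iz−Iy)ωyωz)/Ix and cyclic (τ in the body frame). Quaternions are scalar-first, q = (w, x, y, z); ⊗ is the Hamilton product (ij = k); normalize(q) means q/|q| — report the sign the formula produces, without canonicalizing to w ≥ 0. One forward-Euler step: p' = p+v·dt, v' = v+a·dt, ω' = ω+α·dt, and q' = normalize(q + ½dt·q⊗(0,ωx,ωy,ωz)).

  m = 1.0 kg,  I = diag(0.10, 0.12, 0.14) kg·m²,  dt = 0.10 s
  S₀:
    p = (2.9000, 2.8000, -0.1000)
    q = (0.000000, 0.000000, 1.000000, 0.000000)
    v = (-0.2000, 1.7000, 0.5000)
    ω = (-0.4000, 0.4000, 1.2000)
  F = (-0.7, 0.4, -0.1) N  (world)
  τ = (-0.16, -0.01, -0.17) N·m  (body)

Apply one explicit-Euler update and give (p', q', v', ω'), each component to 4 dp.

p' = (2.8800, 2.9700, -0.0500)
q' = (-0.0200, 0.0599, 0.9978, 0.0200)
v' = (-0.2700, 1.7400, 0.4900)
ω' = (-0.5696, 0.3757, 1.0809)

gyro term ω×Iω = (0.0096, 0.0192, -0.0032)
α = I⁻¹(τ − ω×Iω) = (-1.6960, -0.2433, -1.1914)
new body rate ω' = (-0.5696, 0.3757, 1.0809)
2q̇ = q⊗(0,ω) = (-0.4000000, 1.2000000, 0.0000000, 0.4000000)
q + ½dt·q⊗(0,ω), renormalized = (-0.0200, 0.0599, 0.9978, 0.0200)
new position p' = (2.8800, 2.9700, -0.0500)
new velocity v' = (-0.2700, 1.7400, 0.4900)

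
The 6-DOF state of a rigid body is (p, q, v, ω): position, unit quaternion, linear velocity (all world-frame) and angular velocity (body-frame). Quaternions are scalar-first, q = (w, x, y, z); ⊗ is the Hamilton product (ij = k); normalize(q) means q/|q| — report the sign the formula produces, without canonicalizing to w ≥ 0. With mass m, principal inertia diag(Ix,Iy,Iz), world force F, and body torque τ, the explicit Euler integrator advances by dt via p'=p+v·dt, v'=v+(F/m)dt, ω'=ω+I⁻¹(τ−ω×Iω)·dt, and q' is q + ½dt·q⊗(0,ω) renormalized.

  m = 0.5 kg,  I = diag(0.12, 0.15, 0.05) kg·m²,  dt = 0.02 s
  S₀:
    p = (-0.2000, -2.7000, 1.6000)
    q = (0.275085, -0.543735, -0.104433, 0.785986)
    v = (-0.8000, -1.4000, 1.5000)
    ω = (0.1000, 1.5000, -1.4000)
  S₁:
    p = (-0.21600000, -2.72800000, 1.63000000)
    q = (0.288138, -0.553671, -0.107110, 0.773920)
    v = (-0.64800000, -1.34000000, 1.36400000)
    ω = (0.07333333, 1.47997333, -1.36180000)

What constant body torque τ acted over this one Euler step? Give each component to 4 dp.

τ = (0.0500, -0.1600, 0.1000)

rate change Δω = (-0.02666667, -0.02002667, 0.03820000)
precession coupling = (0.2100, -0.0098, 0.0045)
applied torque τ = (0.0500, -0.1600, 0.1000)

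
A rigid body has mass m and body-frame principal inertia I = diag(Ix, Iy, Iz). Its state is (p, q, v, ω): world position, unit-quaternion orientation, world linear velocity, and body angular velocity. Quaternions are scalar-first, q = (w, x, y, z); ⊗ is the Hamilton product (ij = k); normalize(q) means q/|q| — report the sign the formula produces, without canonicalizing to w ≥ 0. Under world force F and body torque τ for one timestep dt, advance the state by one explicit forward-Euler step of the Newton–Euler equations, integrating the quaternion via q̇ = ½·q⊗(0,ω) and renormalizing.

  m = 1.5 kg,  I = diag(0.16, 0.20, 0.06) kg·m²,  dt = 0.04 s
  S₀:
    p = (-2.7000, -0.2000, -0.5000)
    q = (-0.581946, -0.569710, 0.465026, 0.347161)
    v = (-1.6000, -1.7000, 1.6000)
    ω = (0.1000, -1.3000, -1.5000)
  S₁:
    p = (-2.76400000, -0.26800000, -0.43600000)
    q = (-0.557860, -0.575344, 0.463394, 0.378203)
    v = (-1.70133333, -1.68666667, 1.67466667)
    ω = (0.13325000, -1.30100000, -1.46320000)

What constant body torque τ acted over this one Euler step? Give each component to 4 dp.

Δω = ω₁−ω₀ = (0.03325000, -0.00100000, 0.03680000)
τ = I·(Δω/dt) + ω₀×(Iω₀) = (-0.1400, -0.0200, 0.0500)

τ = (-0.1400, -0.0200, 0.0500)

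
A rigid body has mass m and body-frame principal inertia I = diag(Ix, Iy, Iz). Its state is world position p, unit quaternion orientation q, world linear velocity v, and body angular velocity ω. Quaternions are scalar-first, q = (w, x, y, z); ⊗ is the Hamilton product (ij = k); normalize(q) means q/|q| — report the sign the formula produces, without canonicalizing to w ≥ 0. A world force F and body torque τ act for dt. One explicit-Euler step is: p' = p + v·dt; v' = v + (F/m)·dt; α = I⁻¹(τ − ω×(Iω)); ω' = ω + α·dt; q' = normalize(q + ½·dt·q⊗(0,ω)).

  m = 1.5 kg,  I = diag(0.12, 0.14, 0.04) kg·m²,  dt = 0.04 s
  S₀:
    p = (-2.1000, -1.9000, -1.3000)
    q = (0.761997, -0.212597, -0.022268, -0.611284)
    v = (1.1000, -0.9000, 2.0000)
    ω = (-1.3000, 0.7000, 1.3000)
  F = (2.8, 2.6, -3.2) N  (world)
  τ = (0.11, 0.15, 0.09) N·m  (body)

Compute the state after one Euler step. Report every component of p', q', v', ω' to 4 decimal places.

p' = (-2.0560, -1.9360, -1.2200)
q' = (0.7721, -0.2243, 0.0098, -0.5946)
v' = (1.1747, -0.8307, 1.9147)
ω' = (-1.2330, 0.7815, 1.4082)

(τ − ω×Iω)/I = (1.6750, 2.0371, 2.7050)
ω' = ω + α·dt = (-1.2330, 0.7815, 1.4082)
q⊗(0,ω) = (0.5338807, -0.5916457, 1.6044432, 0.8128298)
q + ½dt·q⊗(0,ω), renormalized = (0.7721, -0.2243, 0.0098, -0.5946)
a = (1.8667, 1.7333, -2.1333)
new position p' = (-2.0560, -1.9360, -1.2200)
new velocity v' = (1.1747, -0.8307, 1.9147)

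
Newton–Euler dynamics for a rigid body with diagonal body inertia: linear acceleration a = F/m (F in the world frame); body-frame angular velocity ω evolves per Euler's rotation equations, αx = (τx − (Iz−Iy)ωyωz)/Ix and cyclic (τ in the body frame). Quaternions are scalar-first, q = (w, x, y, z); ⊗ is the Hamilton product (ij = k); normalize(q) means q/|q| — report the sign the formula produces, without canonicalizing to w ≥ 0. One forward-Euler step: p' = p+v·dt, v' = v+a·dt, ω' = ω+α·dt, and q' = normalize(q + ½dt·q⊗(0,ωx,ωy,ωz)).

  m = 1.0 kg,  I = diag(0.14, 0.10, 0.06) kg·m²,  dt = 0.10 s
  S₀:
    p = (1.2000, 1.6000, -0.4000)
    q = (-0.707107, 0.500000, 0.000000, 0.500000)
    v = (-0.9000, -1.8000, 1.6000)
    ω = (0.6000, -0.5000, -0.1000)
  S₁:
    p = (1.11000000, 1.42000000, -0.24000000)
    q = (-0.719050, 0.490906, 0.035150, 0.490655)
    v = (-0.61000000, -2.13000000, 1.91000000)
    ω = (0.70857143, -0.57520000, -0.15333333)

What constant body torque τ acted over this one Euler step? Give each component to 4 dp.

Δω = ω₁−ω₀ = (0.10857143, -0.07520000, -0.05333333)
τ = I·(Δω/dt) + ω₀×(Iω₀) = (0.1500, -0.0800, -0.0200)

τ = (0.1500, -0.0800, -0.0200)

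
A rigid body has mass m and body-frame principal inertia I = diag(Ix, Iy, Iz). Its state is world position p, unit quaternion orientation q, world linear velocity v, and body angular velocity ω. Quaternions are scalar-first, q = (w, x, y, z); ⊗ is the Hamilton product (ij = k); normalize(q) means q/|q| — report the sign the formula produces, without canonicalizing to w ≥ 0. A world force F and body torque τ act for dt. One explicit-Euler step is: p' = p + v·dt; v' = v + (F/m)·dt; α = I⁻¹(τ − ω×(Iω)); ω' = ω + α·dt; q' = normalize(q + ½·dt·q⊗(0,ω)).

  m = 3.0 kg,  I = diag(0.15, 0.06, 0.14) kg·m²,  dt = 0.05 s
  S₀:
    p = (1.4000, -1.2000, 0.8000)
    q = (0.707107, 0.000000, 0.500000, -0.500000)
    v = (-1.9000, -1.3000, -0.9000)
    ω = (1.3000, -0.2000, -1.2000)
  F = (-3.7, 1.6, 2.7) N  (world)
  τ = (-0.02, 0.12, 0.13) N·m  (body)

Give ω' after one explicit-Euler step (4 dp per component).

ω×(Iω) gyroscopic = (0.0192, -0.0156, 0.0234)
(τ − ω×Iω)/I = (-0.2613, 2.2600, 0.7614)
new body rate ω' = (1.2869, -0.0870, -1.1619)

ω' = (1.2869, -0.0870, -1.1619)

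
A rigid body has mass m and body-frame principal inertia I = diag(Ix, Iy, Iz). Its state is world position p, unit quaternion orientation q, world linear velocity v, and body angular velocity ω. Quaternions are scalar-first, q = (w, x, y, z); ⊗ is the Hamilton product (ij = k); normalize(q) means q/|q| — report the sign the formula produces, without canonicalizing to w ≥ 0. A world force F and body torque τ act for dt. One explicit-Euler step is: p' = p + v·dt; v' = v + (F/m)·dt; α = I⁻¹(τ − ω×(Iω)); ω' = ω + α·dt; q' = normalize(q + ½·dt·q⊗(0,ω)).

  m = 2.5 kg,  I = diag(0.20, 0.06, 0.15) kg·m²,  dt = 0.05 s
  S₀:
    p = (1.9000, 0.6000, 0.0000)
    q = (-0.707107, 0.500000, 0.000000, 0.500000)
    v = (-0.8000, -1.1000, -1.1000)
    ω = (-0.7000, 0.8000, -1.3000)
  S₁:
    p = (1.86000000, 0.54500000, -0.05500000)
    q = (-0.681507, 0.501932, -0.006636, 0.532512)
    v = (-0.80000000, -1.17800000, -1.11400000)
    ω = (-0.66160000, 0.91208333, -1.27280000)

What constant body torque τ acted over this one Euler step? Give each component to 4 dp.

τ = (0.0600, 0.1800, 0.1600)

Δω = ω₁−ω₀ = (0.03840000, 0.11208333, 0.02720000)
gyro term ω₀×Iω₀ = (-0.0936, 0.0455, 0.0784)
applied torque τ = (0.0600, 0.1800, 0.1600)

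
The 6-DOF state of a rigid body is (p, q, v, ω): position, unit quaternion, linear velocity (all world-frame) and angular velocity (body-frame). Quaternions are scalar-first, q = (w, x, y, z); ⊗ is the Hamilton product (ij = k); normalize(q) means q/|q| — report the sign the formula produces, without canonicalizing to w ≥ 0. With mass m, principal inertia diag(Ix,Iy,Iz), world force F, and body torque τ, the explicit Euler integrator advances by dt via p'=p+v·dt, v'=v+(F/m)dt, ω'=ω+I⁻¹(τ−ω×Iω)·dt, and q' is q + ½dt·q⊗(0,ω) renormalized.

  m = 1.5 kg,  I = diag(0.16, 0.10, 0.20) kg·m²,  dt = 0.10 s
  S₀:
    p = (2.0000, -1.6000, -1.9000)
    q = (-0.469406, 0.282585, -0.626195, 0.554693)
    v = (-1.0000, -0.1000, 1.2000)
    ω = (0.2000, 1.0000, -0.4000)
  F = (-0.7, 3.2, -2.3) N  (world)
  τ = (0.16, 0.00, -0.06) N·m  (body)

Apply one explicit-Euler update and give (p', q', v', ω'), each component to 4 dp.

p' = (1.9000, -1.6100, -1.7800)
q' = (-0.4292, 0.2623, -0.6375, 0.5836)
v' = (-1.0467, 0.1133, 1.0467)
ω' = (0.3250, 0.9968, -0.4240)

precession coupling ω×(Iω) = (-0.0400, 0.0032, -0.0120)
(τ − ω×Iω)/I = (1.2500, -0.0320, -0.2400)
ω + α·dt = (0.3250, 0.9968, -0.4240)
q⊗(0,ω) = (0.7915552, -0.3980962, -0.2454334, 0.5955864)
updated quaternion q' = (-0.4292, 0.2623, -0.6375, 0.5836)
new position p' = (1.9000, -1.6100, -1.7800)
new velocity v' = (-1.0467, 0.1133, 1.0467)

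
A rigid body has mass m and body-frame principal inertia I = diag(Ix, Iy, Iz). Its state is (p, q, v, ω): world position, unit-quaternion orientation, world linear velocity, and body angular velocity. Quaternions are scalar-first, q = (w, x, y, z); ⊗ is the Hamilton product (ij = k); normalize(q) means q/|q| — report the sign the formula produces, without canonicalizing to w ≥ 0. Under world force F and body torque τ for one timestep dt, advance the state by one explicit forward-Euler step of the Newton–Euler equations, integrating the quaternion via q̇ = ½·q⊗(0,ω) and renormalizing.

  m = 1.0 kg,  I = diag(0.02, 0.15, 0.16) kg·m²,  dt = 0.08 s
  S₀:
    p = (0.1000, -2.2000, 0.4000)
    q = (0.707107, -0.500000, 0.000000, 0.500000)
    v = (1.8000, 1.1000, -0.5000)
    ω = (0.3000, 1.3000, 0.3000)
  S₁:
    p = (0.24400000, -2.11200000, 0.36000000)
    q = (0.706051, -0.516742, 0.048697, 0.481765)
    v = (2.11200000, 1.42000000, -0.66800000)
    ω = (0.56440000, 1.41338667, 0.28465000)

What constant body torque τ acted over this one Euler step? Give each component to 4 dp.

ω₁ − ω₀ = (0.26440000, 0.11338667, -0.01535000)
applied torque τ = (0.0700, 0.2000, 0.0200)

τ = (0.0700, 0.2000, 0.0200)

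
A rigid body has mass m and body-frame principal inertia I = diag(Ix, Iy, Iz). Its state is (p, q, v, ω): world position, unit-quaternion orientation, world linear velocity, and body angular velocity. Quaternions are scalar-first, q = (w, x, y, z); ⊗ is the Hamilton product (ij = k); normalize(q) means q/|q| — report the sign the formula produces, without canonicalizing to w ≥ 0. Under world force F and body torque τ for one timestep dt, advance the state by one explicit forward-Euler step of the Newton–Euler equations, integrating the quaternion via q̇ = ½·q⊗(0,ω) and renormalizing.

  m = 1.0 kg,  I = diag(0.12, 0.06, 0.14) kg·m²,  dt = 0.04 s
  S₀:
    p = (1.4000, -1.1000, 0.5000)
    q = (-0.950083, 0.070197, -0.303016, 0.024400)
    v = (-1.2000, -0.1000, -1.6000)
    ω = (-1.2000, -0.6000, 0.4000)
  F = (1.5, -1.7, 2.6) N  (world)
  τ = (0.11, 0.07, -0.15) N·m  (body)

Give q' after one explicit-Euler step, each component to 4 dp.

q' = (-0.9519, 0.0908, -0.2926, 0.0087)

Hamilton product q⊗(0,ω) = (-0.1073332, 1.0335332, 0.5126910, -0.7857706)
q + ½dt·q⊗(0,ω), renormalized = (-0.9519, 0.0908, -0.2926, 0.0087)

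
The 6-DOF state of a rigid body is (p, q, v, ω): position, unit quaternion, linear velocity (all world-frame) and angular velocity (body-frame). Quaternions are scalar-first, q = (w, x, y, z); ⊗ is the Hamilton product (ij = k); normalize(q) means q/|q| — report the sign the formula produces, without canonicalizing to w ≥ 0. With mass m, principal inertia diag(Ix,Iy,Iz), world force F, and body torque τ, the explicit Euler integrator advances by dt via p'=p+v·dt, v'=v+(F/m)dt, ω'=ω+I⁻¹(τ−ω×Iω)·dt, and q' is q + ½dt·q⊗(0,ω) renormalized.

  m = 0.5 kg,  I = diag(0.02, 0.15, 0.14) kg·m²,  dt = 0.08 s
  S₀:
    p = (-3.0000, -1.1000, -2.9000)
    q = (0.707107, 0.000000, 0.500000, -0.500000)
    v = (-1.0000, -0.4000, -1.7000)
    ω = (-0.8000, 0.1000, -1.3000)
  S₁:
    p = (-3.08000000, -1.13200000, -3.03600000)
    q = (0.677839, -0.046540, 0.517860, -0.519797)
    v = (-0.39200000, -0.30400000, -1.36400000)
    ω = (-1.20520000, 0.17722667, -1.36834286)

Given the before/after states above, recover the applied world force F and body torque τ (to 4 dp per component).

F = (3.8000, 0.6000, 2.1000)
τ = (-0.1000, 0.0200, -0.1300)

velocity change Δv = (0.60800000, 0.09600000, 0.33600000)
applied force F = (3.8000, 0.6000, 2.1000)
ω₁ − ω₀ = (-0.40520000, 0.07722667, -0.06834286)
I·α + gyro = (-0.1000, 0.0200, -0.1300)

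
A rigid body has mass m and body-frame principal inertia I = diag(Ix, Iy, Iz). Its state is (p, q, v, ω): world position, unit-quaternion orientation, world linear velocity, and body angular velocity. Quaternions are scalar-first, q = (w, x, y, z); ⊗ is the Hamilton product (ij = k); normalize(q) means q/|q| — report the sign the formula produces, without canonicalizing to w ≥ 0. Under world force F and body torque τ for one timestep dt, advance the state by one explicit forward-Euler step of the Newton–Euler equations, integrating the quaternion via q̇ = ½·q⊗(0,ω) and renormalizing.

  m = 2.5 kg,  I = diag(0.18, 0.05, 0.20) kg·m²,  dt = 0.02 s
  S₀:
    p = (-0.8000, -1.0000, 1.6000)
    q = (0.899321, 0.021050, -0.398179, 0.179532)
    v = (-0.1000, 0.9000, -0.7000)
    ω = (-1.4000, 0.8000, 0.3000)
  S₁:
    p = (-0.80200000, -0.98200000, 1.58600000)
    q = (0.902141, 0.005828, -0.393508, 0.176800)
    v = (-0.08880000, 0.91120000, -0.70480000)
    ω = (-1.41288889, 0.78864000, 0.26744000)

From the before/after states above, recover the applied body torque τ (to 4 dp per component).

τ = (-0.0800, -0.0200, -0.1800)

rate change Δω = (-0.01288889, -0.01136000, -0.03256000)
gyro term ω₀×Iω₀ = (0.0360, 0.0084, 0.1456)
τ = I·(Δω/dt) + ω₀×(Iω₀) = (-0.0800, -0.0200, -0.1800)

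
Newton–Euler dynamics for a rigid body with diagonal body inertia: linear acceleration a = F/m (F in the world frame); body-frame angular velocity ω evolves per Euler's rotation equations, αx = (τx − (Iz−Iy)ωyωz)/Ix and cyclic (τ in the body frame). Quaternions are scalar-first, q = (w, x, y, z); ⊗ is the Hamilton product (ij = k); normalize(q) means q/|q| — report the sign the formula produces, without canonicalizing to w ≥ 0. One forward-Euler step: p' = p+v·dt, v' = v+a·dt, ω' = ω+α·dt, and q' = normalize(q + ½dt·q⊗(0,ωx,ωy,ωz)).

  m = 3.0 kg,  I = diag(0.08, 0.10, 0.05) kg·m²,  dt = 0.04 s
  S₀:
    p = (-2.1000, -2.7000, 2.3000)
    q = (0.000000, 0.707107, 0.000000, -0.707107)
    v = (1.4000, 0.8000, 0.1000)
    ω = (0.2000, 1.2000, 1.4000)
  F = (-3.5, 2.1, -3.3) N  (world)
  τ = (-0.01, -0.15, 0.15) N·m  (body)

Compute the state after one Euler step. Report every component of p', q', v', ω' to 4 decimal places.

p' = (-2.0440, -2.6680, 2.3040)
q' = (0.0170, 0.7236, -0.0226, -0.6897)
v' = (1.3533, 0.8280, 0.0560)
ω' = (0.2370, 1.1366, 1.5162)

a = F/m = (-1.1667, 0.7000, -1.1000)
new position p' = (-2.0440, -2.6680, 2.3040)
new velocity v' = (1.3533, 0.8280, 0.0560)
ω×(Iω) gyroscopic = (-0.0840, 0.0084, 0.0048)
angular accel α = (0.9250, -1.5840, 2.9040)
new body rate ω' = (0.2370, 1.1366, 1.5162)
q⊗(0,ω) = (0.8485284, 0.8485284, -1.1313712, 0.8485284)
updated quaternion q' = (0.0170, 0.7236, -0.0226, -0.6897)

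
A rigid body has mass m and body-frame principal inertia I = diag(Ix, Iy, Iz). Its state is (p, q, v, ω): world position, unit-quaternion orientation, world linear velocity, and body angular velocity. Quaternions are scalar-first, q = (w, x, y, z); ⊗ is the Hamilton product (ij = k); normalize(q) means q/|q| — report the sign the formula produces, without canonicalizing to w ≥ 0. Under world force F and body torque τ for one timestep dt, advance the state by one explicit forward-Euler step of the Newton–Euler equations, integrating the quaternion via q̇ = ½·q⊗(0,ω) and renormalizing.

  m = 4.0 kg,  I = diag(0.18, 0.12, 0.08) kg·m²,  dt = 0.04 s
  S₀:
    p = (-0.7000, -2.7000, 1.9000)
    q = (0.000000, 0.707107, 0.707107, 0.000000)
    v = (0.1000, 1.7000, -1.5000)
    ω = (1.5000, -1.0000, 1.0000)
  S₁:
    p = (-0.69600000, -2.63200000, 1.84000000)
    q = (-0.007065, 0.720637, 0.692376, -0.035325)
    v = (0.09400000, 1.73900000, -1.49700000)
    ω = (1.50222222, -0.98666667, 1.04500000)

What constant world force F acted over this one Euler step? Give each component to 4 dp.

F = (-0.6000, 3.9000, 0.3000)

Δv = v₁−v₀ = (-0.00600000, 0.03900000, 0.00300000)
applied force F = (-0.6000, 3.9000, 0.3000)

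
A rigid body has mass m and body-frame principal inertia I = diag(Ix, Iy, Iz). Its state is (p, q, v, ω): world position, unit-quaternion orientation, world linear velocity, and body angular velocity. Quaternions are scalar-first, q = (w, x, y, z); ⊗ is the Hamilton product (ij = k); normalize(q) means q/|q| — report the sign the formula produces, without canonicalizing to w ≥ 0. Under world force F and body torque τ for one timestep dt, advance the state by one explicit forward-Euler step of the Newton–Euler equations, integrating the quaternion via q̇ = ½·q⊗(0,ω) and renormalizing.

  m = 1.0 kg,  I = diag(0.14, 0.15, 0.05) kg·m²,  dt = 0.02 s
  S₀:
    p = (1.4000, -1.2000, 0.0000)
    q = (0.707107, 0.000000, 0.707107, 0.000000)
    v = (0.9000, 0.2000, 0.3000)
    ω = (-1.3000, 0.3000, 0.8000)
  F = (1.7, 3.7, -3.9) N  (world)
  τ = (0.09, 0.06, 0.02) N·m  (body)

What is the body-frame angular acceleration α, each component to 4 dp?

α = (0.8143, 1.0240, 0.4780)

ω×(Iω) gyroscopic = (-0.0240, -0.0936, -0.0039)
α = I⁻¹(τ − ω×Iω) = (0.8143, 1.0240, 0.4780)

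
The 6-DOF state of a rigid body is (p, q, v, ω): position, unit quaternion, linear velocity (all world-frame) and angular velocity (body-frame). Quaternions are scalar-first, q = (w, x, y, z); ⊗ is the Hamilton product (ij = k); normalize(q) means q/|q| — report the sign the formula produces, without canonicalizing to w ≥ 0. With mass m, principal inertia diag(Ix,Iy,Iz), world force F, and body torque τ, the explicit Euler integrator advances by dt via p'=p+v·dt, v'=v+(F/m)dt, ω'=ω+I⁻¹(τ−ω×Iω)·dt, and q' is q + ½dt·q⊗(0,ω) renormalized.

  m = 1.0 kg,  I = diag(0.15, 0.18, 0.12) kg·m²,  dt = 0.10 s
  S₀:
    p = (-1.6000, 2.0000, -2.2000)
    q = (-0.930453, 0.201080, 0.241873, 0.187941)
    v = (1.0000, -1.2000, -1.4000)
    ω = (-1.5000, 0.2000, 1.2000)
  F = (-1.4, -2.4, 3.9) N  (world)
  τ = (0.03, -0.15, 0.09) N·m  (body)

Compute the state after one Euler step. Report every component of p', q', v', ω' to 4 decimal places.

linear accel F/m = (-1.4000, -2.4000, 3.9000)
p + v·dt = (-1.5000, 1.8800, -2.3400)
v + (F/m)dt = (0.8600, -1.4400, -1.0100)
ω×(Iω) gyroscopic = (-0.0144, -0.0540, -0.0090)
α = I⁻¹(τ − ω×Iω) = (0.2960, -0.5333, 0.8250)
new body rate ω' = (-1.4704, 0.1467, 1.2825)
2q̇ = q⊗(0,ω) = (0.0277162, 1.6483389, -0.7092981, -0.7135181)
q' = normalize(q + ½dt·q⊗(0,ω)) = (-0.9248, 0.2822, 0.2055, 0.1516)

p' = (-1.5000, 1.8800, -2.3400)
q' = (-0.9248, 0.2822, 0.2055, 0.1516)
v' = (0.8600, -1.4400, -1.0100)
ω' = (-1.4704, 0.1467, 1.2825)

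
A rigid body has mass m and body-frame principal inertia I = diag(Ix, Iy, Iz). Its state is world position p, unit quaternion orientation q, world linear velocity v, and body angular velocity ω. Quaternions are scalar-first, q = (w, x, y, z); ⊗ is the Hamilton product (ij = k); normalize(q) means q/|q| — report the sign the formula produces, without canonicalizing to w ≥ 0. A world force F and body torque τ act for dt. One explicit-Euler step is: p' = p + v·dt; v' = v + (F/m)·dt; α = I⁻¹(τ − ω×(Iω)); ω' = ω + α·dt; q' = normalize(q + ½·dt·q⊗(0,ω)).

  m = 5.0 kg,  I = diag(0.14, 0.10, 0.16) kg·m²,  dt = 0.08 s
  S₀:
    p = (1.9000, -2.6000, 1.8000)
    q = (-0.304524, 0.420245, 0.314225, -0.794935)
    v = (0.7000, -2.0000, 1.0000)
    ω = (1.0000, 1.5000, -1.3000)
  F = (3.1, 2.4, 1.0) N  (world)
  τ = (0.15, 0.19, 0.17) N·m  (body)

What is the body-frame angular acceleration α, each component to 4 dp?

gyro term ω×Iω = (-0.1170, 0.0260, -0.0600)
(τ − ω×Iω)/I = (1.9071, 1.6400, 1.4375)

α = (1.9071, 1.6400, 1.4375)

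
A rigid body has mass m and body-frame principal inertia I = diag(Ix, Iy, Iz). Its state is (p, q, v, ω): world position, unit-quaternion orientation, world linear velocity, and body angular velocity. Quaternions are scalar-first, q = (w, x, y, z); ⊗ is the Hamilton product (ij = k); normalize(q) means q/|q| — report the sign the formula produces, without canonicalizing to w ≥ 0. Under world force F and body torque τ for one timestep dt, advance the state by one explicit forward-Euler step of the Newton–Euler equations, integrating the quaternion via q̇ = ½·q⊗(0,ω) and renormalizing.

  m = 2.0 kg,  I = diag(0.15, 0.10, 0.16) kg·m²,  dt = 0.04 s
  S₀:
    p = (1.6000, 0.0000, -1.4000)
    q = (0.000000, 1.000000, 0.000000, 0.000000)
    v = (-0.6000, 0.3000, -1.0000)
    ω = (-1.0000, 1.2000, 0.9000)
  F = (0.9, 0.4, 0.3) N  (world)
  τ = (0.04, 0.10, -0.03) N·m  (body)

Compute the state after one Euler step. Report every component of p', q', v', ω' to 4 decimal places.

p' = (1.5760, 0.0120, -1.4400)
q' = (0.0200, 0.9994, -0.0180, 0.0240)
v' = (-0.5820, 0.3080, -0.9940)
ω' = (-1.0066, 1.2364, 0.8775)

a = (0.4500, 0.2000, 0.1500)
p + v·dt = (1.5760, 0.0120, -1.4400)
new velocity v' = (-0.5820, 0.3080, -0.9940)
ω×(Iω) gyroscopic = (0.0648, 0.0090, 0.0600)
angular accel α = (-0.1653, 0.9100, -0.5625)
new body rate ω' = (-1.0066, 1.2364, 0.8775)
2q̇ = q⊗(0,ω) = (1.0000000, 0.0000000, -0.9000000, 1.2000000)
updated quaternion q' = (0.0200, 0.9994, -0.0180, 0.0240)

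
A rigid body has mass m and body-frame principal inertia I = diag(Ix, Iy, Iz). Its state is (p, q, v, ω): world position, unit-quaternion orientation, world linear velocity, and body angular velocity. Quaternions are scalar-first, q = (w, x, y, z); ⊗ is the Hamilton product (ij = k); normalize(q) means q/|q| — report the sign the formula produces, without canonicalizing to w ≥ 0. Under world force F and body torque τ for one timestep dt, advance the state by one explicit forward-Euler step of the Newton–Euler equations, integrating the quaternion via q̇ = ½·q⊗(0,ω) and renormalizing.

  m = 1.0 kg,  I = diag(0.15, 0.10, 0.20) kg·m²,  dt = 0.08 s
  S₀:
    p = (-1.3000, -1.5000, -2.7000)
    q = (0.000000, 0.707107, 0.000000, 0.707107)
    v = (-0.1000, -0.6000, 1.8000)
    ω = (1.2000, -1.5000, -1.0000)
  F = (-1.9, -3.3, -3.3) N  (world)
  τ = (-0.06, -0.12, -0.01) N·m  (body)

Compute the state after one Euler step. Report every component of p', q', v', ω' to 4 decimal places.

precession coupling ω×(Iω) = (0.1500, 0.0600, 0.0900)
(τ − ω×Iω)/I = (-1.4000, -1.8000, -0.5000)
ω' = ω + α·dt = (1.0880, -1.6440, -1.0400)
Hamilton product q⊗(0,ω) = (-0.1414214, 1.0606605, 1.5556354, -1.0606605)
updated quaternion q' = (-0.0056, 0.7467, 0.0620, 0.6622)
a = F/m = (-1.9000, -3.3000, -3.3000)
new position p' = (-1.3080, -1.5480, -2.5560)
v' = v + a·dt = (-0.2520, -0.8640, 1.5360)

p' = (-1.3080, -1.5480, -2.5560)
q' = (-0.0056, 0.7467, 0.0620, 0.6622)
v' = (-0.2520, -0.8640, 1.5360)
ω' = (1.0880, -1.6440, -1.0400)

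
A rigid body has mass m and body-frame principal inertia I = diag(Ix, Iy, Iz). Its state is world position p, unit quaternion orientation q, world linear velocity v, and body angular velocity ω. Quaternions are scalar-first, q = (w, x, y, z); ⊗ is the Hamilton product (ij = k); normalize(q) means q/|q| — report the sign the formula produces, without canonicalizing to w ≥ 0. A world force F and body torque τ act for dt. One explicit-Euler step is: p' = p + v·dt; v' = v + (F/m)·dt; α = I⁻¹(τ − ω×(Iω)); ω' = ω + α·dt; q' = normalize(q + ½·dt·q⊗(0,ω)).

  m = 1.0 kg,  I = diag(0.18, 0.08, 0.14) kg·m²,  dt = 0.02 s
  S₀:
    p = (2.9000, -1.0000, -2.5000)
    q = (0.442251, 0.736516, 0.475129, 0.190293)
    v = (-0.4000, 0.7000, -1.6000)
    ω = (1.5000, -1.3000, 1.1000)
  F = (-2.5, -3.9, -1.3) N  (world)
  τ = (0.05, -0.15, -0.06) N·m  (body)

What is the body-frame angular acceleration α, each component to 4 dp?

α = (0.7544, -2.7000, -1.8214)

gyro term ω×Iω = (-0.0858, 0.0660, 0.1950)
angular accel α = (0.7544, -2.7000, -1.8214)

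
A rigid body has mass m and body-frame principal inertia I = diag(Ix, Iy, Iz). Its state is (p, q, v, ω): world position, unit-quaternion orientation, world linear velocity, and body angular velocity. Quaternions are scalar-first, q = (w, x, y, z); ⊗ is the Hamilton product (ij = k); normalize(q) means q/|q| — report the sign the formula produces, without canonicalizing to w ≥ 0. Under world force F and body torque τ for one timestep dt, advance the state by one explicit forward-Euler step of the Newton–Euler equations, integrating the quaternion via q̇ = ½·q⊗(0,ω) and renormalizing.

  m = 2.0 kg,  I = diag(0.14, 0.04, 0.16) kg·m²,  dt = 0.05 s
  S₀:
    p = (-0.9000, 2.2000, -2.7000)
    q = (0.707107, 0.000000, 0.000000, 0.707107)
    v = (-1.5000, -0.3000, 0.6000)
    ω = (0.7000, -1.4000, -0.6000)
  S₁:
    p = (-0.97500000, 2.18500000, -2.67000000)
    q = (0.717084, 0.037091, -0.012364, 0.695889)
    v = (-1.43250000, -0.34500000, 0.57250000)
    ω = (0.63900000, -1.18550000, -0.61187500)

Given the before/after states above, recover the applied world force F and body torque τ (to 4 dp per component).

Δv = v₁−v₀ = (0.06750000, -0.04500000, -0.02750000)
m·(v₁−v₀)/dt = (2.7000, -1.8000, -1.1000)
rate change Δω = (-0.06100000, 0.21450000, -0.01187500)
τ = I·(Δω/dt) + ω₀×(Iω₀) = (-0.0700, 0.1800, 0.0600)

F = (2.7000, -1.8000, -1.1000)
τ = (-0.0700, 0.1800, 0.0600)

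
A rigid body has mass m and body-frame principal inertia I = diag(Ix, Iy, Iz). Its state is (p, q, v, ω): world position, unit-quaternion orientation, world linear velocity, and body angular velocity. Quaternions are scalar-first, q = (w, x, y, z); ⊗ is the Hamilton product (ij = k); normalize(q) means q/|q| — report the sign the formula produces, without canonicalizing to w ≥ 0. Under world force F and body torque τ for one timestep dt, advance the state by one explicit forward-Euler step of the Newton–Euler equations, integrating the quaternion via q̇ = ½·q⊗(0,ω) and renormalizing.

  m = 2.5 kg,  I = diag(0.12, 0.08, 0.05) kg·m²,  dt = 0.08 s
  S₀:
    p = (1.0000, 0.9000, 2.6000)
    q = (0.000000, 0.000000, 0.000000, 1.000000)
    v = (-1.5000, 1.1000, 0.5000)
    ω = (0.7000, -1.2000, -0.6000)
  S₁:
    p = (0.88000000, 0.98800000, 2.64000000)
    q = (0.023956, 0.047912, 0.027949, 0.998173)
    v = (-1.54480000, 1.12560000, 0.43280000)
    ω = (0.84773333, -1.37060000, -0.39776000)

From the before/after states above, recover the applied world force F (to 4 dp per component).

F = (-1.4000, 0.8000, -2.1000)

velocity change Δv = (-0.04480000, 0.02560000, -0.06720000)
applied force F = (-1.4000, 0.8000, -2.1000)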